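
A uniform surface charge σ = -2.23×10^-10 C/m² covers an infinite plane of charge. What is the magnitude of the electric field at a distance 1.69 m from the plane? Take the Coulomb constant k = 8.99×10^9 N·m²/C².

The symmetry is planar: E is normal to the sheet and the same magnitude on both sides. Take a pillbox straddling the sheet with end-cap area A.
Only the two end caps contribute flux: Φ = 2EA. With Q_enc = σA, Gauss's law gives E = |σ|/(2ε₀).
E = 2πk|σ| = 2π(8.99×10^9)(2.23×10^-10) = 12.6 N/C.

|E| = 12.6 N/C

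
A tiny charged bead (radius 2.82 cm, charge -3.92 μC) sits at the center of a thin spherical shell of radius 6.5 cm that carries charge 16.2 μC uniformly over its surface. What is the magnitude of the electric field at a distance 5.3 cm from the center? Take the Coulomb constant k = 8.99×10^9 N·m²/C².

1.25e7 V/m

Use a concentric Gaussian sphere at r = 5.3 cm (between the bodies, 2.82 cm < r < 6.5 cm).
The shell at 6.5 cm lies outside the Gaussian surface, so Q_enc = -3.92 μC = -3.92×10^-6 C.
By Gauss's law, ∮E·dA = E·4πr² = Q_enc/ε₀.
E = k|Q_enc|/r² = (8.99×10^9)(3.92e-6)/(0.053)² = 1.25e7 N/C.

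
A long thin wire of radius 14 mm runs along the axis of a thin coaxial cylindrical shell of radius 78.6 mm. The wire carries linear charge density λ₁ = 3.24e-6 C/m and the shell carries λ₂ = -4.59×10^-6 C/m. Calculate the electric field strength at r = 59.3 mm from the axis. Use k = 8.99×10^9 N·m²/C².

Choose a coaxial cylinder of radius r = 59.3 mm (arbitrary length L) as the Gaussian surface (between the conductors, 14 mm < r < 78.6 mm).
The shell at 78.6 mm lies outside the Gaussian surface, so λ_enc = λ₁ = 3.24×10^-6 C/m.
Gauss's law: E·2πrL = λ_enc L/ε₀.
E = 2k|λ_enc|/r = 2(8.99×10^9)(3.24e-6)/(0.0593) = 9.82×10^5 N/C.

9.82e5 N/C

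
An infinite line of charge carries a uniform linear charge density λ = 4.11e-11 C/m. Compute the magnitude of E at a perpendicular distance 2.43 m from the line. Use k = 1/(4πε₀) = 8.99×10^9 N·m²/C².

0.304 N/C

Coaxial Gaussian cylinder, radius r = 2.43 m, length L.
Q_enc = λL, so λ_enc = 4.11×10^-11 C/m.
Applying ∮E·dA = Q_enc/ε₀ with the end caps contributing no flux:
E = 2k|λ_enc|/r = 2(8.99×10^9)(4.11×10^-11)/(2.43) = 0.304 N/C.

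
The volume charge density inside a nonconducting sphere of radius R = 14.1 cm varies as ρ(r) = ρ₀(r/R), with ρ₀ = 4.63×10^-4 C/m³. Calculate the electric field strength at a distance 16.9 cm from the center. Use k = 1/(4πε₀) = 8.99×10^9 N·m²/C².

|E| = 1.28×10^6 V/m

Symmetry ⇒ E = E(r) r̂. Gaussian sphere of radius r = 16.9 cm (r > R, all charge enclosed).
Q_enc = 4π ∫₀^R ρ₀(r'/R)^1 r'² dr' = 4πρ₀R³/4 = 4.077×10^-6 C.
Applying ∮E·dA = Q_enc/ε₀ with Φ = E(4πr²):
E = k|Q_enc|/r² = (8.99×10^9)(4.077×10^-6)/(0.169)² = 1.28×10^6 N/C.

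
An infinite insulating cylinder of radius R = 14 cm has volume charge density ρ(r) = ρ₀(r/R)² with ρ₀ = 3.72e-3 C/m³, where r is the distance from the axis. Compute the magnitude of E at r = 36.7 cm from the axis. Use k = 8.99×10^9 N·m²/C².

By cylindrical symmetry E is radial; use a coaxial Gaussian cylinder of radius 36.7 cm and length L (r > R, full charge per length enclosed).
λ_enc = 2π ∫₀^R ρ₀(r'/R)^2 r' dr' = 2πρ₀R²/4 = 1.145×10^-4 C/m.
Applying ∮E·dA = Q_enc/ε₀ with the end caps contributing no flux:
E = 2k|λ_enc|/r = 2(8.99×10^9)(1.145×10^-4)/(0.367) = 5.61×10^6 N/C.

E = 5.61×10^6 N/C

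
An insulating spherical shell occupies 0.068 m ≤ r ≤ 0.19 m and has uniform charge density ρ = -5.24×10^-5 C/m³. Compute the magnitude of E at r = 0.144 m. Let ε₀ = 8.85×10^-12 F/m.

E ≈ 2.54×10^5 V/m

Take a concentric spherical Gaussian surface of radius r = 0.144 m (within the shell material, 0.068 m < r < 0.19 m).
Enclosed charge is the volume from a to r: Q_enc = (4π/3)ρ(r³ − a³) = -5.864×10^-7 C.
Gauss's law: E·4πr² = Q_enc/ε₀.
E = |Q_enc|/(4πε₀r²) = (5.864e-7)/(4π·8.85×10^-12·(0.144)²) = 2.54e5 N/C.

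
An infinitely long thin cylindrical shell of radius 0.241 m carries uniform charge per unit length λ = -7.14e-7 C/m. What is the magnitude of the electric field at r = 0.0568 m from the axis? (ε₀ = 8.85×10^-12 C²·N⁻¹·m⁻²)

E = 0

Coaxial Gaussian cylinder, radius r = 0.0568 m, length L (r < 0.241 m, inside the shell).
No charge is enclosed, so Gauss's law gives E·2πrL = 0 ⇒ E = 0.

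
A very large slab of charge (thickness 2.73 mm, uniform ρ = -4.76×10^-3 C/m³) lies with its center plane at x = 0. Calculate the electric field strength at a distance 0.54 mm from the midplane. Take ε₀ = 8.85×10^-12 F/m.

By symmetry E is perpendicular to the slab. A Gaussian pillbox from −0.54 mm to +0.54 mm (face area A) lies entirely within the slab.
Q_enc = ρ·(2x)·A and flux = 2EA, so 2EA = 2ρxA/ε₀ ⇒ E = |ρ|x/ε₀.
E = (4.76e-3)(0.00054)/(8.85×10^-12) = 2.90e5 N/C.

|E| = 2.90e5 V/m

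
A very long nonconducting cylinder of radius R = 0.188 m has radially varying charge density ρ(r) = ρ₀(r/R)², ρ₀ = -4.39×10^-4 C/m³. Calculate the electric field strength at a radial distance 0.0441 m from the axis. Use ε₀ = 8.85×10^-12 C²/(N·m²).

By cylindrical symmetry E is radial; use a coaxial Gaussian cylinder of radius 0.0441 m and length L (r < R).
Integrating ρ over the cross-section to radius r: λ_enc = (2πρ₀/R²) ∫₀^r r'^3 dr' = 2πρ₀ r^4/(4·R²) = -7.379×10^-8 C/m.
Since E is radial and uniform over the curved surface, Φ = E·2πrL = Q_enc/ε₀ = λ_enc L/ε₀.
E = |λ_enc|/(2πε₀r) = (7.379×10^-8)/(2π·8.85×10^-12·0.0441) = 3.01e4 N/C.

|E| ≈ 3.01×10^4 V/m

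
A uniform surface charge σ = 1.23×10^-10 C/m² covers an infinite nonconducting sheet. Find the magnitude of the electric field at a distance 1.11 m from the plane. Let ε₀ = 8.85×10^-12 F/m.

|E| ≈ 6.95 V/m

The symmetry is planar: E is normal to the sheet and the same magnitude on both sides. Take a pillbox straddling the sheet with end-cap area A.
Only the two end caps contribute flux: Φ = 2EA. With Q_enc = σA, Gauss's law gives E = |σ|/(2ε₀).
E = |σ|/(2ε₀) = (1.23×10^-10)/(2·8.85×10^-12) = 6.95 N/C.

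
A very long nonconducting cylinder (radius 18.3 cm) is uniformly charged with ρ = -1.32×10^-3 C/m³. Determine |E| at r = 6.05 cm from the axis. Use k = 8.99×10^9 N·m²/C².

|E| = 4.51×10^6 N/C

By cylindrical symmetry E is radial; use a coaxial Gaussian cylinder of radius 6.05 cm and length L (r < R).
Charge inside radius r per length L is ρ·πr²·L, so λ_enc = ρπr² = -1.518e-5 C/m.
Gauss's law: E·2πrL = λ_enc L/ε₀.
E = 2k|λ_enc|/r = 2(8.99×10^9)(1.518×10^-5)/(0.0605) = 4.51×10^6 N/C.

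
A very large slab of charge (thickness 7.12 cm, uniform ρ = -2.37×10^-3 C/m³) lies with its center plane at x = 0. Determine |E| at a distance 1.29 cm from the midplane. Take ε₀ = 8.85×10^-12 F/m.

By symmetry E is perpendicular to the slab. A Gaussian pillbox from −1.29 cm to +1.29 cm (face area A) lies entirely within the slab.
Q_enc = ρ·(2x)·A and flux = 2EA, so 2EA = 2ρxA/ε₀ ⇒ E = |ρ|x/ε₀.
E = (2.37e-3)(0.0129)/(8.85×10^-12) = 3.45×10^6 N/C.

3.45e6 N/C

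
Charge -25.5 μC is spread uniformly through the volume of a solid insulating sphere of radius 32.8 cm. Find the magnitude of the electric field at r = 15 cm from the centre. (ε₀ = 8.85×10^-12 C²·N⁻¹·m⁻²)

Use a concentric Gaussian sphere at r = 15 cm (r < R).
For a uniform sphere the enclosed fraction is (r/R)³, so Q_enc = (-25.5 μC)(0.15/0.328)³ = -2.439×10^-6 C.
By Gauss's law, ∮E·dA = E·4πr² = Q_enc/ε₀.
E = |Q_enc|/(4πε₀r²) = (2.439e-6)/(4π·8.85×10^-12·(0.15)²) = 9.75e5 N/C.

9.75×10^5 N/C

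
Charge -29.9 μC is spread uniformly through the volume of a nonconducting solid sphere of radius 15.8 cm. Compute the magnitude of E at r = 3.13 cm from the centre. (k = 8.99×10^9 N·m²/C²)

|E| = 2.13×10^6 N/C

Use a concentric Gaussian sphere at r = 3.13 cm (r < R).
Only the charge within r is enclosed: Q_enc = Q·(r/R)³ = (-29.9 μC)·(3.13 cm/15.8 cm)³ = -2.325×10^-7 C.
Gauss's law: E·4πr² = Q_enc/ε₀.
E = k|Q_enc|/r² = (8.99×10^9)(2.325×10^-7)/(0.0313)² = 2.13×10^6 N/C.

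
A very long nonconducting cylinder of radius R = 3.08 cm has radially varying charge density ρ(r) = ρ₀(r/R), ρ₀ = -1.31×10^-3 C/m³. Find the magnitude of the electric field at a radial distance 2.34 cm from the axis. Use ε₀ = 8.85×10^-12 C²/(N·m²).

E ≈ 8.77e5 N/C

Coaxial Gaussian cylinder, radius r = 2.34 cm, length L (r < R).
λ_enc = ∫₀^r ρ(r')·2πr' dr' = (2πρ₀/R)·r^3/3 = -1.141×10^-6 C/m.
Since E is radial and uniform over the curved surface, Φ = E·2πrL = Q_enc/ε₀ = λ_enc L/ε₀.
E = |λ_enc|/(2πε₀r) = (1.141e-6)/(2π·8.85×10^-12·0.0234) = 8.77×10^5 N/C.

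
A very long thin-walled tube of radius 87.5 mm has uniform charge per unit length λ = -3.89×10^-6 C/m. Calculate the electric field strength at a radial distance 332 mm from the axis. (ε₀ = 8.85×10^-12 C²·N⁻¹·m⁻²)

By cylindrical symmetry E is radial; use a coaxial Gaussian cylinder of radius 332 mm and length L (r > 87.5 mm).
The full line charge is enclosed: λ_enc = -3.89e-6 C/m.
Since E is radial and uniform over the curved surface, Φ = E·2πrL = Q_enc/ε₀ = λ_enc L/ε₀.
E = |λ_enc|/(2πε₀r) = (3.89×10^-6)/(2π·8.85×10^-12·0.332) = 2.11×10^5 N/C.

2.11×10^5 N/C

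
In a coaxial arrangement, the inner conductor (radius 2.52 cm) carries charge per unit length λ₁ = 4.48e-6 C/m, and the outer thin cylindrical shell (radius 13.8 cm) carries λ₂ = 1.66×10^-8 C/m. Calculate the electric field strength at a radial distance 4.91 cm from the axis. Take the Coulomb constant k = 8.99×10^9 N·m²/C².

|E| ≈ 1.64e6 V/m

Coaxial Gaussian cylinder, radius r = 4.91 cm, length L (between the conductors, 2.52 cm < r < 13.8 cm).
Only the inner wire is enclosed; the outer shell contributes nothing inside itself. λ_enc = λ₁ = 4.48×10^-6 C/m.
Since E is radial and uniform over the curved surface, Φ = E·2πrL = Q_enc/ε₀ = λ_enc L/ε₀.
E = 2k|λ_enc|/r = 2(8.99×10^9)(4.48e-6)/(0.0491) = 1.64e6 N/C.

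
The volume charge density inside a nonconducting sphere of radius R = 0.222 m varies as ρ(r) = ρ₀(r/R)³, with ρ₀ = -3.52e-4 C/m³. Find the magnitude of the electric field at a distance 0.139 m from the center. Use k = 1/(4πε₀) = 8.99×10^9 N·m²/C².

|E| = 2.26×10^5 N/C

By spherical symmetry E is radial; choose a Gaussian sphere of radius r = 0.139 m (r < R).
Integrate the density: Q_enc = 4π ∫₀^r ρ₀(r'/R)^3 r'² dr' = 4πρ₀ r^6/(6·R³) = -4.86×10^-7 C.
By Gauss's law, ∮E·dA = E·4πr² = Q_enc/ε₀.
E = k|Q_enc|/r² = (8.99×10^9)(4.86e-7)/(0.139)² = 2.26×10^5 N/C.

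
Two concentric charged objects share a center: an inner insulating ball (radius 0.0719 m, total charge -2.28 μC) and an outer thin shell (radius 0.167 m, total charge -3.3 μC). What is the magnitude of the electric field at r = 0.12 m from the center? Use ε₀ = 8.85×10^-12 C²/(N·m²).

E ≈ 1.42×10^6 N/C

Use a concentric Gaussian sphere at r = 0.12 m (between the bodies, 0.0719 m < r < 0.167 m).
The shell at 0.167 m lies outside the Gaussian surface, so Q_enc = -2.28 μC = -2.28×10^-6 C.
Gauss's law: E·4πr² = Q_enc/ε₀.
E = |Q_enc|/(4πε₀r²) = (2.28×10^-6)/(4π·8.85×10^-12·(0.12)²) = 1.42e6 N/C.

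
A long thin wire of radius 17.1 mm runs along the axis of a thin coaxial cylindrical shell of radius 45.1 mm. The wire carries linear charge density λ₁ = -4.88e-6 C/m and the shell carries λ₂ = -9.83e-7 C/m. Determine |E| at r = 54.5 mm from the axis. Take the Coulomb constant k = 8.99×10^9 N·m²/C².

Take a coaxial cylindrical Gaussian surface of radius r = 54.5 mm and length L (r > 45.1 mm, enclosing both).
λ_enc = λ₁ + λ₂ = (-4.88×10^-6) + (-9.83×10^-7) = -5.863×10^-6 C/m.
Applying ∮E·dA = Q_enc/ε₀ with the end caps contributing no flux:
E = 2k|λ_enc|/r = 2(8.99×10^9)(5.863×10^-6)/(0.0545) = 1.93×10^6 N/C.

|E| = 1.93×10^6 N/C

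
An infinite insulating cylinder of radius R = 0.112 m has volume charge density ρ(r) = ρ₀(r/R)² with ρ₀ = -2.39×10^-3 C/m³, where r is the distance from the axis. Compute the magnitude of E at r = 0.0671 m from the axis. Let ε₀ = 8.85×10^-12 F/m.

|E| = 1.63e6 N/C

By cylindrical symmetry E is radial; use a coaxial Gaussian cylinder of radius 0.0671 m and length L (r < R).
λ_enc = ∫₀^r ρ(r')·2πr' dr' = (2πρ₀/R²)·r^4/4 = -6.067×10^-6 C/m.
By Gauss's law (flux through the curved wall only), E·2πrL = λ_enc L/ε₀.
E = |λ_enc|/(2πε₀r) = (6.067×10^-6)/(2π·8.85×10^-12·0.0671) = 1.63×10^6 N/C.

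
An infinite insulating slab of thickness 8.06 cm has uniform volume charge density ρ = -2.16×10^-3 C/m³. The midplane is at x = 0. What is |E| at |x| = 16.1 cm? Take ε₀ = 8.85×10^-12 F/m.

The point |x| = 16.1 cm lies outside the slab (half-thickness 0.0403 m). A symmetric pillbox spanning the full slab encloses Q_enc = ρ·d·A.
Flux = 2EA ⇒ E = |ρ|d/(2ε₀), independent of distance outside.
E = (2.16×10^-3)(0.0806)/(2·8.85×10^-12) = 9.84e6 N/C.

E = 9.84e6 N/C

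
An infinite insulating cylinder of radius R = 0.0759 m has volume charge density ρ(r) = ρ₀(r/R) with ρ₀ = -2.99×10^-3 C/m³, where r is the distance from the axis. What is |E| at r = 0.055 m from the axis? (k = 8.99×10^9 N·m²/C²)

Coaxial Gaussian cylinder, radius r = 0.055 m, length L (r < R).
λ_enc = ∫₀^r ρ(r')·2πr' dr' = (2πρ₀/R)·r^3/3 = -1.373e-5 C/m.
Since E is radial and uniform over the curved surface, Φ = E·2πrL = Q_enc/ε₀ = λ_enc L/ε₀.
E = 2k|λ_enc|/r = 2(8.99×10^9)(1.373×10^-5)/(0.055) = 4.49×10^6 N/C.

|E| ≈ 4.49e6 V/m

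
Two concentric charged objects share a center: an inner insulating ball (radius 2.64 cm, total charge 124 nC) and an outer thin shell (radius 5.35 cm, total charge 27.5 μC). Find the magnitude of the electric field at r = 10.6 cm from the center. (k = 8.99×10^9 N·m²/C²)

E = 2.21×10^7 V/m

Symmetry ⇒ E = E(r) r̂. Gaussian sphere of radius r = 10.6 cm (r > 5.35 cm, enclosing both).
Q_enc = (124 nC) + (27.5 μC) = 2.762×10^-5 C.
Gauss's law: E·4πr² = Q_enc/ε₀.
E = k|Q_enc|/r² = (8.99×10^9)(2.762e-5)/(0.106)² = 2.21×10^7 N/C.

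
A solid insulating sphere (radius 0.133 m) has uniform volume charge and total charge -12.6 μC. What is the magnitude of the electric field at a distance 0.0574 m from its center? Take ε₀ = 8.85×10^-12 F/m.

|E| ≈ 2.76×10^6 N/C

Use a concentric Gaussian sphere at r = 0.0574 m (r < R).
For a uniform sphere the enclosed fraction is (r/R)³, so Q_enc = (-12.6 μC)(0.0574/0.133)³ = -1.013e-6 C.
Applying ∮E·dA = Q_enc/ε₀ with Φ = E(4πr²):
E = |Q_enc|/(4πε₀r²) = (1.013e-6)/(4π·8.85×10^-12·(0.0574)²) = 2.76×10^6 N/C.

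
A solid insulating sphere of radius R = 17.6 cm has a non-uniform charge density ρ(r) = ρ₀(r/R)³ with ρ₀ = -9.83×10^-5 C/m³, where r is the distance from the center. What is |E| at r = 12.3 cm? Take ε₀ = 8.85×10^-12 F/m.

By spherical symmetry E is radial; choose a Gaussian sphere of radius r = 12.3 cm (r < R).
Integrate the density: Q_enc = 4π ∫₀^r ρ₀(r'/R)^3 r'² dr' = 4πρ₀ r^6/(6·R³) = -1.308e-7 C.
Applying ∮E·dA = Q_enc/ε₀ with Φ = E(4πr²):
E = |Q_enc|/(4πε₀r²) = (1.308e-7)/(4π·8.85×10^-12·(0.123)²) = 7.77×10^4 N/C.

7.77×10^4 N/C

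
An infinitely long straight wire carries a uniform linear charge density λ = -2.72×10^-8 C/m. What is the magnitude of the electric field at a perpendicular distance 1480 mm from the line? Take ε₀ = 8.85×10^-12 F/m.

|E| = 331 N/C

Choose a coaxial cylinder of radius r = 1480 mm (arbitrary length L) as the Gaussian surface.
Q_enc = λL, so λ_enc = -2.72×10^-8 C/m.
Since E is radial and uniform over the curved surface, Φ = E·2πrL = Q_enc/ε₀ = λ_enc L/ε₀.
E = |λ_enc|/(2πε₀r) = (2.72×10^-8)/(2π·8.85×10^-12·1.48) = 331 N/C.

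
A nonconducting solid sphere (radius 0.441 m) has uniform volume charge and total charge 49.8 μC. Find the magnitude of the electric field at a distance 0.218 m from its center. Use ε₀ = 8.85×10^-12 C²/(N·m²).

|E| = 1.14×10^6 V/m

Use a concentric Gaussian sphere at r = 0.218 m (r < R).
Only the charge within r is enclosed: Q_enc = Q·(r/R)³ = (49.8 μC)·(0.218 m/0.441 m)³ = 6.016×10^-6 C.
By Gauss's law, ∮E·dA = E·4πr² = Q_enc/ε₀.
E = |Q_enc|/(4πε₀r²) = (6.016×10^-6)/(4π·8.85×10^-12·(0.218)²) = 1.14×10^6 N/C.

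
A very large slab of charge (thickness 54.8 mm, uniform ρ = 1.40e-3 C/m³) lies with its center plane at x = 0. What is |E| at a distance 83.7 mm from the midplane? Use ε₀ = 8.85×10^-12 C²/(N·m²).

The point |x| = 83.7 mm lies outside the slab (half-thickness 0.0274 m). A symmetric pillbox spanning the full slab encloses Q_enc = ρ·d·A.
Flux = 2EA ⇒ E = |ρ|d/(2ε₀), independent of distance outside.
E = (1.40×10^-3)(0.0548)/(2·8.85×10^-12) = 4.33e6 N/C.

4.33×10^6 V/m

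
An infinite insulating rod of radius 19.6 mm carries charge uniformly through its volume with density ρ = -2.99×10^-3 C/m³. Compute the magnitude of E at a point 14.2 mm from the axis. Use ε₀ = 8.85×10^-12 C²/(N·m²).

2.40×10^6 V/m

Take a coaxial cylindrical Gaussian surface of radius r = 14.2 mm and length L (r < R).
Enclosed charge per unit length: λ_enc = ρ·πr² = (-2.99e-3)π(0.0142)² = -1.894×10^-6 C/m.
Since E is radial and uniform over the curved surface, Φ = E·2πrL = Q_enc/ε₀ = λ_enc L/ε₀.
E = |λ_enc|/(2πε₀r) = (1.894e-6)/(2π·8.85×10^-12·0.0142) = 2.40e6 N/C.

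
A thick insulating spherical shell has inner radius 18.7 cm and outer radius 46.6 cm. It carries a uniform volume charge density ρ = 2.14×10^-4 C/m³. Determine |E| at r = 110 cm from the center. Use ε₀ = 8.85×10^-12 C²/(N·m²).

Take a concentric spherical Gaussian surface of radius r = 110 cm (r > 46.6 cm, enclosing the whole shell).
Q_enc = ρ·(4π/3)(b³ − a³) = (2.14×10^-4)·(4π/3)·((0.466)³ − (0.187)³) = 8.485e-5 C.
By Gauss's law, ∮E·dA = E·4πr² = Q_enc/ε₀.
E = |Q_enc|/(4πε₀r²) = (8.485e-5)/(4π·8.85×10^-12·(1.1)²) = 6.31×10^5 N/C.

E = 6.31×10^5 N/C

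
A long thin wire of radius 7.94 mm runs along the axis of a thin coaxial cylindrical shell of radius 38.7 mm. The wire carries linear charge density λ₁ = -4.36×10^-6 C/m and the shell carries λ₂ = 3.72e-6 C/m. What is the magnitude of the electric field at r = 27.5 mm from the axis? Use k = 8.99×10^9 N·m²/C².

2.85×10^6 N/C

By cylindrical symmetry E is radial; use a coaxial Gaussian cylinder of radius 27.5 mm and length L (between the conductors, 7.94 mm < r < 38.7 mm).
Only the inner wire is enclosed; the outer shell contributes nothing inside itself. λ_enc = λ₁ = -4.36e-6 C/m.
Since E is radial and uniform over the curved surface, Φ = E·2πrL = Q_enc/ε₀ = λ_enc L/ε₀.
E = 2k|λ_enc|/r = 2(8.99×10^9)(4.36×10^-6)/(0.0275) = 2.85e6 N/C.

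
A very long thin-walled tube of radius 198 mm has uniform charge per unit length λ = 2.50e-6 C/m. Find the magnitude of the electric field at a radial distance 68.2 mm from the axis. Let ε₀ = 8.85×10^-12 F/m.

Take a coaxial cylindrical Gaussian surface of radius r = 68.2 mm and length L (r < 198 mm, inside the shell).
No charge is enclosed, so Gauss's law gives E·2πrL = 0 ⇒ E = 0.

E = 0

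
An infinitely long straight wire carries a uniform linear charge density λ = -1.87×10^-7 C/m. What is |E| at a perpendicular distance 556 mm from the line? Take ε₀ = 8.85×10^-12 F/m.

Coaxial Gaussian cylinder, radius r = 556 mm, length L.
Q_enc = λL, so λ_enc = -1.87e-7 C/m.
Since E is radial and uniform over the curved surface, Φ = E·2πrL = Q_enc/ε₀ = λ_enc L/ε₀.
E = |λ_enc|/(2πε₀r) = (1.87×10^-7)/(2π·8.85×10^-12·0.556) = 6.05×10^3 N/C.

|E| = 6.05×10^3 N/C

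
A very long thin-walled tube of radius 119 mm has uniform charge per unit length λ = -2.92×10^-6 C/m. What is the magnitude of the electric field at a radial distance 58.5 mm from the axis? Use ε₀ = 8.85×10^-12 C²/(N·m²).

Take a coaxial cylindrical Gaussian surface of radius r = 58.5 mm and length L (r < 119 mm, inside the shell).
No charge is enclosed, so Gauss's law gives E·2πrL = 0 ⇒ E = 0.

E = 0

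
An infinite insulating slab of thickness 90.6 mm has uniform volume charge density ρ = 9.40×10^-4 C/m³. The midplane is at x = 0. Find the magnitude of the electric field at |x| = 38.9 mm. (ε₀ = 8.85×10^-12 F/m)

By symmetry E is perpendicular to the slab. A Gaussian pillbox from −38.9 mm to +38.9 mm (face area A) lies entirely within the slab.
Q_enc = ρ·(2x)·A and flux = 2EA, so 2EA = 2ρxA/ε₀ ⇒ E = |ρ|x/ε₀.
E = (9.40×10^-4)(0.0389)/(8.85×10^-12) = 4.13e6 N/C.

|E| = 4.13×10^6 N/C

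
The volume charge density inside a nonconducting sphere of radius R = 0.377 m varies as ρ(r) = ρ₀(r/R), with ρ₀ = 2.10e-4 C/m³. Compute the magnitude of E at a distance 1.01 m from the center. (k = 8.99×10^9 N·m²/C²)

Take a concentric spherical Gaussian surface of radius r = 1.01 m (r > R, all charge enclosed).
Q_enc = 4π ∫₀^R ρ₀(r'/R)^1 r'² dr' = 4πρ₀R³/4 = 3.535×10^-5 C.
Applying ∮E·dA = Q_enc/ε₀ with Φ = E(4πr²):
E = k|Q_enc|/r² = (8.99×10^9)(3.535e-5)/(1.01)² = 3.12×10^5 N/C.

E = 3.12e5 N/C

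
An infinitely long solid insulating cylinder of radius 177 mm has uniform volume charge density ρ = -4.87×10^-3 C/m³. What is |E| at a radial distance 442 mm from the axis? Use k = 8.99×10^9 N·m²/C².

Choose a coaxial cylinder of radius r = 442 mm (arbitrary length L) as the Gaussian surface (r > 177 mm, full cross-section enclosed).
λ_enc = ρ·πR² = (-4.87×10^-3)π(0.177)² = -4.793e-4 C/m.
By Gauss's law (flux through the curved wall only), E·2πrL = λ_enc L/ε₀.
E = 2k|λ_enc|/r = 2(8.99×10^9)(4.793×10^-4)/(0.442) = 1.95×10^7 N/C.

|E| ≈ 1.95×10^7 N/C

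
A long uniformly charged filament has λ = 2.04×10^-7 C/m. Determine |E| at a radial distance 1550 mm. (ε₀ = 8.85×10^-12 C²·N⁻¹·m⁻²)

E ≈ 2.37×10^3 N/C

Choose a coaxial cylinder of radius r = 1550 mm (arbitrary length L) as the Gaussian surface.
Q_enc = λL, so λ_enc = 2.04×10^-7 C/m.
Applying ∮E·dA = Q_enc/ε₀ with the end caps contributing no flux:
E = |λ_enc|/(2πε₀r) = (2.04e-7)/(2π·8.85×10^-12·1.55) = 2.37×10^3 N/C.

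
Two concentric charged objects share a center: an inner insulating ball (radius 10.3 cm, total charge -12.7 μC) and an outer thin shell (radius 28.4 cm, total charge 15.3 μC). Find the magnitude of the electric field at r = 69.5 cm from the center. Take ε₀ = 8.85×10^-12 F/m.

By spherical symmetry E is radial; choose a Gaussian sphere of radius r = 69.5 cm (r > 28.4 cm, enclosing both).
Q_enc = (-12.7 μC) + (15.3 μC) = 2.60×10^-6 C.
Gauss's law: E·4πr² = Q_enc/ε₀.
E = |Q_enc|/(4πε₀r²) = (2.60×10^-6)/(4π·8.85×10^-12·(0.695)²) = 4.84e4 N/C.

|E| = 4.84×10^4 V/m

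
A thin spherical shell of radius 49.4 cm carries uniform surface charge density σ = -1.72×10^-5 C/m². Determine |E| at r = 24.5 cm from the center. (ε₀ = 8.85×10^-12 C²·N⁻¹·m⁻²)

|E| = 0 V/m

Use a concentric Gaussian sphere at r = 24.5 cm (inside the shell, r < 49.4 cm).
No charge lies within this surface, so Q_enc = 0 and Gauss's law gives E·4πr² = 0 ⇒ E = 0.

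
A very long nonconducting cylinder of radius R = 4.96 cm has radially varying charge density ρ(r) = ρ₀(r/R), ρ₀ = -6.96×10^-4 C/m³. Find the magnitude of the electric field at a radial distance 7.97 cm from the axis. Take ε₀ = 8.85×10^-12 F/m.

Coaxial Gaussian cylinder, radius r = 7.97 cm, length L (r > R, full charge per length enclosed).
λ_enc = 2π ∫₀^R ρ₀(r'/R)^1 r' dr' = 2πρ₀R²/3 = -3.586e-6 C/m.
Gauss's law: E·2πrL = λ_enc L/ε₀.
E = |λ_enc|/(2πε₀r) = (3.586e-6)/(2π·8.85×10^-12·0.0797) = 8.09×10^5 N/C.

8.09×10^5 N/C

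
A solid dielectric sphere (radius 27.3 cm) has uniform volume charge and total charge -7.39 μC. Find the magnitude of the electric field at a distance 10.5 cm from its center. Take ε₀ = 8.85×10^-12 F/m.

Take a concentric spherical Gaussian surface of radius r = 10.5 cm (r < R).
For a uniform sphere the enclosed fraction is (r/R)³, so Q_enc = (-7.39 μC)(0.105/0.273)³ = -4.205e-7 C.
Since E is radial and uniform over the Gaussian sphere, Φ = E·4πr² = Q_enc/ε₀.
E = |Q_enc|/(4πε₀r²) = (4.205×10^-7)/(4π·8.85×10^-12·(0.105)²) = 3.43×10^5 N/C.

3.43e5 N/C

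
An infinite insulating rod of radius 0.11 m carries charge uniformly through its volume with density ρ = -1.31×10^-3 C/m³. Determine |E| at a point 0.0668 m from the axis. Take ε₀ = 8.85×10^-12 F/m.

|E| = 4.94e6 V/m

By cylindrical symmetry E is radial; use a coaxial Gaussian cylinder of radius 0.0668 m and length L (r < R).
Charge inside radius r per length L is ρ·πr²·L, so λ_enc = ρπr² = -1.836×10^-5 C/m.
Applying ∮E·dA = Q_enc/ε₀ with the end caps contributing no flux:
E = |λ_enc|/(2πε₀r) = (1.836e-5)/(2π·8.85×10^-12·0.0668) = 4.94×10^6 N/C.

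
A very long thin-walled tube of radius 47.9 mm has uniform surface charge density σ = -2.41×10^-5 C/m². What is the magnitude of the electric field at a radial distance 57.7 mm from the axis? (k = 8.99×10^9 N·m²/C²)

By cylindrical symmetry E is radial; use a coaxial Gaussian cylinder of radius 57.7 mm and length L (r > 47.9 mm).
The whole shell is enclosed: λ_enc = σ·2πR = (-2.41×10^-5)·2π·(0.0479) = -7.253×10^-6 C/m.
By Gauss's law (flux through the curved wall only), E·2πrL = λ_enc L/ε₀.
E = 2k|λ_enc|/r = 2(8.99×10^9)(7.253×10^-6)/(0.0577) = 2.26e6 N/C.

|E| ≈ 2.26×10^6 N/C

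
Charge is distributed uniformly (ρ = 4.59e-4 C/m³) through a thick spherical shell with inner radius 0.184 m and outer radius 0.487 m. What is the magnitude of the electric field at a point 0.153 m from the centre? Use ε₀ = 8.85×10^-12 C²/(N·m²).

Symmetry ⇒ E = E(r) r̂. Gaussian sphere of radius r = 0.153 m (r < 0.184 m, inside the empty cavity).
Q_enc = 0 (all charge lies at larger r); Gauss's law gives E = 0.

|E| = 0 N/C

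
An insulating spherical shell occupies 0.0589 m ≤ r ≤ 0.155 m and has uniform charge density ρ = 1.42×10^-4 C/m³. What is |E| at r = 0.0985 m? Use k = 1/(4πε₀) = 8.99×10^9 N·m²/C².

By spherical symmetry E is radial; choose a Gaussian sphere of radius r = 0.0985 m (within the shell material, 0.0589 m < r < 0.155 m).
Enclosed charge is the volume from a to r: Q_enc = (4π/3)ρ(r³ − a³) = 4.469×10^-7 C.
Applying ∮E·dA = Q_enc/ε₀ with Φ = E(4πr²):
E = k|Q_enc|/r² = (8.99×10^9)(4.469e-7)/(0.0985)² = 4.14×10^5 N/C.

4.14×10^5 N/C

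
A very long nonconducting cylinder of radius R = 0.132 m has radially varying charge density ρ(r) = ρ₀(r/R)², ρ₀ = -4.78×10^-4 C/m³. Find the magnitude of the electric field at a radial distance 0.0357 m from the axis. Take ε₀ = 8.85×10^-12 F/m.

Take a coaxial cylindrical Gaussian surface of radius r = 0.0357 m and length L (r < R).
Integrating ρ over the cross-section to radius r: λ_enc = (2πρ₀/R²) ∫₀^r r'^3 dr' = 2πρ₀ r^4/(4·R²) = -7.00e-8 C/m.
Applying ∮E·dA = Q_enc/ε₀ with the end caps contributing no flux:
E = |λ_enc|/(2πε₀r) = (7.00e-8)/(2π·8.85×10^-12·0.0357) = 3.53×10^4 N/C.

E ≈ 3.53×10^4 V/m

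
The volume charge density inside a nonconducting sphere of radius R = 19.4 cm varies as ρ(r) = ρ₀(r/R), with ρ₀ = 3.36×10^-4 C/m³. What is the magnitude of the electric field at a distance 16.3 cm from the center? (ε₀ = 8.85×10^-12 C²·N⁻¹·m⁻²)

Use a concentric Gaussian sphere at r = 16.3 cm (r < R).
Integrate the density: Q_enc = 4π ∫₀^r ρ₀(r'/R)^1 r'² dr' = 4πρ₀ r^4/(4·R) = 3.841×10^-6 C.
Since E is radial and uniform over the Gaussian sphere, Φ = E·4πr² = Q_enc/ε₀.
E = |Q_enc|/(4πε₀r²) = (3.841×10^-6)/(4π·8.85×10^-12·(0.163)²) = 1.30×10^6 N/C.

|E| ≈ 1.30e6 N/C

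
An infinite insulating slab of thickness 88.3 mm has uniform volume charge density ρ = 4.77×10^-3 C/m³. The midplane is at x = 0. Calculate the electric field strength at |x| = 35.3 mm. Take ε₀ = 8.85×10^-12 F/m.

By symmetry E is perpendicular to the slab. A Gaussian pillbox from −35.3 mm to +35.3 mm (face area A) lies entirely within the slab.
Q_enc = ρ·(2x)·A and flux = 2EA, so 2EA = 2ρxA/ε₀ ⇒ E = |ρ|x/ε₀.
E = (4.77×10^-3)(0.0353)/(8.85×10^-12) = 1.90e7 N/C.

E = 1.90e7 N/C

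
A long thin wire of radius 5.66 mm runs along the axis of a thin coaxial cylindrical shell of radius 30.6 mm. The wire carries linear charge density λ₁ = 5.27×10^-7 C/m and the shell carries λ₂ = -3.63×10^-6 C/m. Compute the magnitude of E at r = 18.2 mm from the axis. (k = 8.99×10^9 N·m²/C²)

|E| ≈ 5.21e5 V/m

Choose a coaxial cylinder of radius r = 18.2 mm (arbitrary length L) as the Gaussian surface (between the conductors, 5.66 mm < r < 30.6 mm).
Only the inner wire is enclosed; the outer shell contributes nothing inside itself. λ_enc = λ₁ = 5.27×10^-7 C/m.
Gauss's law: E·2πrL = λ_enc L/ε₀.
E = 2k|λ_enc|/r = 2(8.99×10^9)(5.27×10^-7)/(0.0182) = 5.21e5 N/C.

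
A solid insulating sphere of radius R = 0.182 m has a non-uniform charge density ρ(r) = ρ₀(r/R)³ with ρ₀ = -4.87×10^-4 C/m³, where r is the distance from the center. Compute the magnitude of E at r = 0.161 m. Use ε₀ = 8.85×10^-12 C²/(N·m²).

E = 1.02×10^6 N/C

By spherical symmetry E is radial; choose a Gaussian sphere of radius r = 0.161 m (r < R).
Integrate the density: Q_enc = 4π ∫₀^r ρ₀(r'/R)^3 r'² dr' = 4πρ₀ r^6/(6·R³) = -2.947e-6 C.
Gauss's law: E·4πr² = Q_enc/ε₀.
E = |Q_enc|/(4πε₀r²) = (2.947×10^-6)/(4π·8.85×10^-12·(0.161)²) = 1.02e6 N/C.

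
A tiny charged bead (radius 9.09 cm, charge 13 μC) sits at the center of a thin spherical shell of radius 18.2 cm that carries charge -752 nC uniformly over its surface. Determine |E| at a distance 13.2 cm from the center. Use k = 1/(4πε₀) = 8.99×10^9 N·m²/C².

By spherical symmetry E is radial; choose a Gaussian sphere of radius r = 13.2 cm (between the bodies, 9.09 cm < r < 18.2 cm).
The shell at 18.2 cm lies outside the Gaussian surface, so Q_enc = 13 μC = 1.30×10^-5 C.
Since E is radial and uniform over the Gaussian sphere, Φ = E·4πr² = Q_enc/ε₀.
E = k|Q_enc|/r² = (8.99×10^9)(1.30×10^-5)/(0.132)² = 6.71×10^6 N/C.

|E| = 6.71×10^6 N/C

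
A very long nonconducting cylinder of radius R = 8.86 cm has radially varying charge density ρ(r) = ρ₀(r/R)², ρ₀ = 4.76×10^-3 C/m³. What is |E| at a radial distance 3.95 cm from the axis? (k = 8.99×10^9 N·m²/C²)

E ≈ 1.06×10^6 V/m

Choose a coaxial cylinder of radius r = 3.95 cm (arbitrary length L) as the Gaussian surface (r < R).
Integrating ρ over the cross-section to radius r: λ_enc = (2πρ₀/R²) ∫₀^r r'^3 dr' = 2πρ₀ r^4/(4·R²) = 2.319×10^-6 C/m.
Gauss's law: E·2πrL = λ_enc L/ε₀.
E = 2k|λ_enc|/r = 2(8.99×10^9)(2.319e-6)/(0.0395) = 1.06×10^6 N/C.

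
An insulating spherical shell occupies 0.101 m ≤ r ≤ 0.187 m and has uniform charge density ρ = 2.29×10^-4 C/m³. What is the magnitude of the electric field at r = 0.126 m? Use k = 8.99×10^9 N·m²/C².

Use a concentric Gaussian sphere at r = 0.126 m (within the shell material, 0.101 m < r < 0.187 m).
Only the shell between 0.101 m and r is enclosed: Q_enc = ρ·(4π/3)(r³ − a³) = (2.29e-4)·(4π/3)·((0.126)³ − (0.101)³) = 9.305×10^-7 C.
By Gauss's law, ∮E·dA = E·4πr² = Q_enc/ε₀.
E = k|Q_enc|/r² = (8.99×10^9)(9.305×10^-7)/(0.126)² = 5.27×10^5 N/C.

E = 5.27e5 V/m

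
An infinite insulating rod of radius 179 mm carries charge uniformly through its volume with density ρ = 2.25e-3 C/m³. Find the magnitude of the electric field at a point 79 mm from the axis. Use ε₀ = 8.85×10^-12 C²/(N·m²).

E = 1.00e7 N/C

Take a coaxial cylindrical Gaussian surface of radius r = 79 mm and length L (r < R).
Charge inside radius r per length L is ρ·πr²·L, so λ_enc = ρπr² = 4.412×10^-5 C/m.
Gauss's law: E·2πrL = λ_enc L/ε₀.
E = |λ_enc|/(2πε₀r) = (4.412e-5)/(2π·8.85×10^-12·0.079) = 1.00×10^7 N/C.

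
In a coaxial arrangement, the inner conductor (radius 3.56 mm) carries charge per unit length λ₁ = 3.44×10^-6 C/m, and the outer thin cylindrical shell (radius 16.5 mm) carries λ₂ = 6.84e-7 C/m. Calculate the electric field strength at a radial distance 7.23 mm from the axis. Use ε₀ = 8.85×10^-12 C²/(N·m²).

E ≈ 8.56e6 N/C

By cylindrical symmetry E is radial; use a coaxial Gaussian cylinder of radius 7.23 mm and length L (between the conductors, 3.56 mm < r < 16.5 mm).
Only the inner wire is enclosed; the outer shell contributes nothing inside itself. λ_enc = λ₁ = 3.44×10^-6 C/m.
Gauss's law: E·2πrL = λ_enc L/ε₀.
E = |λ_enc|/(2πε₀r) = (3.44×10^-6)/(2π·8.85×10^-12·0.00723) = 8.56×10^6 N/C.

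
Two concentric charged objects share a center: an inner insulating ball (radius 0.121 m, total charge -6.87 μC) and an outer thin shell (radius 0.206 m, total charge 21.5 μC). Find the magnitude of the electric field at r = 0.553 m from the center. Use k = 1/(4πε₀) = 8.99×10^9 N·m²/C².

Symmetry ⇒ E = E(r) r̂. Gaussian sphere of radius r = 0.553 m (r > 0.206 m, enclosing both).
Q_enc = (-6.87 μC) + (21.5 μC) = 1.463×10^-5 C.
Since E is radial and uniform over the Gaussian sphere, Φ = E·4πr² = Q_enc/ε₀.
E = k|Q_enc|/r² = (8.99×10^9)(1.463×10^-5)/(0.553)² = 4.30×10^5 N/C.

4.30×10^5 V/m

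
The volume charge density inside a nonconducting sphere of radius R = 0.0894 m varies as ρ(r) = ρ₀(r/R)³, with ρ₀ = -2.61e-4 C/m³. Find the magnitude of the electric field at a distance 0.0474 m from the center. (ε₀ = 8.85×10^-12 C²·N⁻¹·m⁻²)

Take a concentric spherical Gaussian surface of radius r = 0.0474 m (r < R).
Integrate the density: Q_enc = 4π ∫₀^r ρ₀(r'/R)^3 r'² dr' = 4πρ₀ r^6/(6·R³) = -8.677×10^-9 C.
Gauss's law: E·4πr² = Q_enc/ε₀.
E = |Q_enc|/(4πε₀r²) = (8.677×10^-9)/(4π·8.85×10^-12·(0.0474)²) = 3.47e4 N/C.

3.47×10^4 N/C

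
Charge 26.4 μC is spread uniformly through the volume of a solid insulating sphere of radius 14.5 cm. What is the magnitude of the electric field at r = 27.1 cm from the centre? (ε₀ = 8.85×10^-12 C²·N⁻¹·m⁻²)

Use a concentric Gaussian sphere at r = 27.1 cm (r > R, so the entire charge is enclosed).
Q_enc = 26.4 μC = 2.64×10^-5 C.
Gauss's law: E·4πr² = Q_enc/ε₀.
E = |Q_enc|/(4πε₀r²) = (2.64×10^-5)/(4π·8.85×10^-12·(0.271)²) = 3.23×10^6 N/C.

3.23×10^6 N/C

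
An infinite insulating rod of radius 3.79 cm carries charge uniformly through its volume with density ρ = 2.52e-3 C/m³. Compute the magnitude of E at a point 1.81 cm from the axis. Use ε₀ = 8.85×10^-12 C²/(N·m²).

E ≈ 2.58×10^6 N/C

By cylindrical symmetry E is radial; use a coaxial Gaussian cylinder of radius 1.81 cm and length L (r < R).
Enclosed charge per unit length: λ_enc = ρ·πr² = (2.52×10^-3)π(0.0181)² = 2.594e-6 C/m.
By Gauss's law (flux through the curved wall only), E·2πrL = λ_enc L/ε₀.
E = |λ_enc|/(2πε₀r) = (2.594×10^-6)/(2π·8.85×10^-12·0.0181) = 2.58×10^6 N/C.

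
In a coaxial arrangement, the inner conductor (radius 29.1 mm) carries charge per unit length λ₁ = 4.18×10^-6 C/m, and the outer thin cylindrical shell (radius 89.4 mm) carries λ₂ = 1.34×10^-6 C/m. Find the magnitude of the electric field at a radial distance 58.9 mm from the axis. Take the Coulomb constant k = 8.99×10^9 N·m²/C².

|E| ≈ 1.28×10^6 N/C

Coaxial Gaussian cylinder, radius r = 58.9 mm, length L (between the conductors, 29.1 mm < r < 89.4 mm).
Only the inner wire is enclosed; the outer shell contributes nothing inside itself. λ_enc = λ₁ = 4.18e-6 C/m.
Since E is radial and uniform over the curved surface, Φ = E·2πrL = Q_enc/ε₀ = λ_enc L/ε₀.
E = 2k|λ_enc|/r = 2(8.99×10^9)(4.18×10^-6)/(0.0589) = 1.28×10^6 N/C.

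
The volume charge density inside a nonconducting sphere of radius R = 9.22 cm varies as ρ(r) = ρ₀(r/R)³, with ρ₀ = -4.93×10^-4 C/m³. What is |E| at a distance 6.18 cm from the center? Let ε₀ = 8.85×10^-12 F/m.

1.73×10^5 V/m

Symmetry ⇒ E = E(r) r̂. Gaussian sphere of radius r = 6.18 cm (r < R).
Q_enc = ∫₀^r ρ(r')·4πr'² dr' = (4πρ₀/R³) ∫₀^r r'^5 dr' = 4πρ₀ r^6/(6·R³) = -7.339×10^-8 C.
Since E is radial and uniform over the Gaussian sphere, Φ = E·4πr² = Q_enc/ε₀.
E = |Q_enc|/(4πε₀r²) = (7.339e-8)/(4π·8.85×10^-12·(0.0618)²) = 1.73e5 N/C.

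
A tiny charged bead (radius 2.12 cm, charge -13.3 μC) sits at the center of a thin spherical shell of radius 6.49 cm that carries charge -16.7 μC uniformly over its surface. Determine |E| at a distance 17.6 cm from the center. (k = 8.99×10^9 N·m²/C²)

Take a concentric spherical Gaussian surface of radius r = 17.6 cm (r > 6.49 cm, enclosing both).
Q_enc = (-13.3 μC) + (-16.7 μC) = -3.00×10^-5 C.
Applying ∮E·dA = Q_enc/ε₀ with Φ = E(4πr²):
E = k|Q_enc|/r² = (8.99×10^9)(3.00e-5)/(0.176)² = 8.71e6 N/C.

8.71×10^6 V/m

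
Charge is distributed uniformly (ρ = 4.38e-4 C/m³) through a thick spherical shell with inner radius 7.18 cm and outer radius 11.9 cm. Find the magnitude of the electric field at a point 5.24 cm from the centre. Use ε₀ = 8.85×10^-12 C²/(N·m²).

E = 0

Symmetry ⇒ E = E(r) r̂. Gaussian sphere of radius r = 5.24 cm (r < 7.18 cm, inside the empty cavity).
Q_enc = 0 (all charge lies at larger r); Gauss's law gives E = 0.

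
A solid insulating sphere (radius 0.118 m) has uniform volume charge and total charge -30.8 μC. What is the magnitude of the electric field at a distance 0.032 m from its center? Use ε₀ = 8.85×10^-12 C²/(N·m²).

5.39e6 N/C

Use a concentric Gaussian sphere at r = 0.032 m (r < R).
For a uniform sphere the enclosed fraction is (r/R)³, so Q_enc = (-30.8 μC)(0.032/0.118)³ = -6.143×10^-7 C.
Gauss's law: E·4πr² = Q_enc/ε₀.
E = |Q_enc|/(4πε₀r²) = (6.143×10^-7)/(4π·8.85×10^-12·(0.032)²) = 5.39e6 N/C.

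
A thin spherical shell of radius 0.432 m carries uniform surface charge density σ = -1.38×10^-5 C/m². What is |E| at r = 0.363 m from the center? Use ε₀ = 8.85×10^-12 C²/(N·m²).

Use a concentric Gaussian sphere at r = 0.363 m (inside the shell, r < 0.432 m).
No charge lies within this surface, so Q_enc = 0 and Gauss's law gives E·4πr² = 0 ⇒ E = 0.

|E| = 0 V/m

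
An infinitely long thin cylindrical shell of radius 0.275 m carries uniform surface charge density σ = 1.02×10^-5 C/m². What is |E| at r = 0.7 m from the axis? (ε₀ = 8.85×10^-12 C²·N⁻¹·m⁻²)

4.53×10^5 N/C

Coaxial Gaussian cylinder, radius r = 0.7 m, length L (r > 0.275 m).
The whole shell is enclosed: λ_enc = σ·2πR = (1.02×10^-5)·2π·(0.275) = 1.762×10^-5 C/m.
By Gauss's law (flux through the curved wall only), E·2πrL = λ_enc L/ε₀.
E = |λ_enc|/(2πε₀r) = (1.762×10^-5)/(2π·8.85×10^-12·0.7) = 4.53e5 N/C.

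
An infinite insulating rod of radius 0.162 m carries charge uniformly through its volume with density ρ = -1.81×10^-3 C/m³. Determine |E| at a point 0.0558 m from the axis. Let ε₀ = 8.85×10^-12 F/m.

Coaxial Gaussian cylinder, radius r = 0.0558 m, length L (r < R).
Charge inside radius r per length L is ρ·πr²·L, so λ_enc = ρπr² = -1.771e-5 C/m.
Applying ∮E·dA = Q_enc/ε₀ with the end caps contributing no flux:
E = |λ_enc|/(2πε₀r) = (1.771e-5)/(2π·8.85×10^-12·0.0558) = 5.71×10^6 N/C.

|E| ≈ 5.71e6 N/C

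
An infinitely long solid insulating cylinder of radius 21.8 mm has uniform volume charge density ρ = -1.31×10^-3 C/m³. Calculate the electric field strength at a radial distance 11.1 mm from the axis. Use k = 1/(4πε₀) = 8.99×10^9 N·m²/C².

Choose a coaxial cylinder of radius r = 11.1 mm (arbitrary length L) as the Gaussian surface (r < R).
Enclosed charge per unit length: λ_enc = ρ·πr² = (-1.31e-3)π(0.0111)² = -5.071e-7 C/m.
Since E is radial and uniform over the curved surface, Φ = E·2πrL = Q_enc/ε₀ = λ_enc L/ε₀.
E = 2k|λ_enc|/r = 2(8.99×10^9)(5.071×10^-7)/(0.0111) = 8.21×10^5 N/C.

8.21×10^5 N/C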